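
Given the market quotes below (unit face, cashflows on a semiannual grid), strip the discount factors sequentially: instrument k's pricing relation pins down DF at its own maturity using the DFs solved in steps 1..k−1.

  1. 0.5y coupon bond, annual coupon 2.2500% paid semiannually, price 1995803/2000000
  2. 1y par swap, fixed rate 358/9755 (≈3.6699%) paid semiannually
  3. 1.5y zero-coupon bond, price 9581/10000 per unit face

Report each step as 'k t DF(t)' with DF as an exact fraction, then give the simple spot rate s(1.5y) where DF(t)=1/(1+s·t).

1 1/2 2467/2500
2 1 4821/5000
3 3/2 9581/10000
s(1.5y) = (1/(9581/10000) − 1)/(3/2) = 838/28743 ≈ 2.9155%

step 1 [0.5y] bond c/2=9/800: DF=(1995803/2000000 − 9/800·(0))/(1+9/800) = 2467/2500 ≈ 0.986800
step 2 [1y] swap r/2=179/9755: DF=(1 − 179/9755·(0.986800))/(1+179/9755) = 4821/5000 ≈ 0.964200
step 3 [1.5y] zero: DF = P = 9581/10000 ≈ 0.958100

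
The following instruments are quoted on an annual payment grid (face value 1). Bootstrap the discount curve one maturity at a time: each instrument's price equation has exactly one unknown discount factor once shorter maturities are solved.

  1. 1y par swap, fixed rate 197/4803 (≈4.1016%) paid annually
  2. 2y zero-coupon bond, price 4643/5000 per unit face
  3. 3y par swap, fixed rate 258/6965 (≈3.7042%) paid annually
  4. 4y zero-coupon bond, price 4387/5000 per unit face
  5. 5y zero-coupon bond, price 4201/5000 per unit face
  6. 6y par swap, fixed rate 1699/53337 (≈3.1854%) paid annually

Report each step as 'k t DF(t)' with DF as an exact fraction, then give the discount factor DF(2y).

step 1 [1y] swap r/1=197/4803: DF=(1 − 197/4803·(0))/(1+197/4803) = 4803/5000 ≈ 0.960600
step 2 [2y] zero: DF = P = 4643/5000 ≈ 0.928600
step 3 [3y] swap r/1=258/6965: DF=(1 − 258/6965·(0.960600+0.928600))/(1+258/6965) = 1121/1250 ≈ 0.896800
step 4 [4y] zero: DF = P = 4387/5000 ≈ 0.877400
step 5 [5y] zero: DF = P = 4201/5000 ≈ 0.840200
step 6 [6y] swap r/1=1699/53337: DF=(1 − 1699/53337·(0.960600+0.928600+0.896800+0.877400+0.840200))/(1+1699/53337) = 8301/10000 ≈ 0.830100

1 1 4803/5000
2 2 4643/5000
3 3 1121/1250
4 4 4387/5000
5 5 4201/5000
6 6 8301/10000
DF(2y) = 4643/5000 ≈ 0.928600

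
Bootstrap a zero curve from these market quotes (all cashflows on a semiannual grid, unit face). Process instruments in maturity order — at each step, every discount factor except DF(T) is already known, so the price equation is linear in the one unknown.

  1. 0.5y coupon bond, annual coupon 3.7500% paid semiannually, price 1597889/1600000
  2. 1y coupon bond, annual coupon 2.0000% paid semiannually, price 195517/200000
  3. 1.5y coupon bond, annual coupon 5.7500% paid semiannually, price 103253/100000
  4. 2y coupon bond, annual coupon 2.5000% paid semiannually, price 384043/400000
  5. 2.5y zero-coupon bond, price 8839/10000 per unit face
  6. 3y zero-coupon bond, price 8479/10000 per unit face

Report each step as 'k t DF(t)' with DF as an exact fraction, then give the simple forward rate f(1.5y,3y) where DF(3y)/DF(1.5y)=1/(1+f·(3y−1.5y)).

step 1 [0.5y] bond c/2=3/160: DF=(1597889/1600000 − 3/160·(0))/(1+3/160) = 9803/10000 ≈ 0.980300
step 2 [1y] bond c/2=1/100: DF=(195517/200000 − 1/100·(0.980300))/(1+1/100) = 4791/5000 ≈ 0.958200
step 3 [1.5y] bond c/2=23/800: DF=(103253/100000 − 23/800·(0.980300+0.958200))/(1+23/800) = 1899/2000 ≈ 0.949500
step 4 [2y] bond c/2=1/80: DF=(384043/400000 − 1/80·(0.980300+0.958200+0.949500))/(1+1/80) = 4563/5000 ≈ 0.912600
step 5 [2.5y] zero: DF = P = 8839/10000 ≈ 0.883900
step 6 [3y] zero: DF = P = 8479/10000 ≈ 0.847900

1 1/2 9803/10000
2 1 4791/5000
3 3/2 1899/2000
4 2 4563/5000
5 5/2 8839/10000
6 3 8479/10000
f(1.5y,3y) = ((1899/2000)/(8479/10000) − 1)/(3/2) = 2032/25437 ≈ 7.9884%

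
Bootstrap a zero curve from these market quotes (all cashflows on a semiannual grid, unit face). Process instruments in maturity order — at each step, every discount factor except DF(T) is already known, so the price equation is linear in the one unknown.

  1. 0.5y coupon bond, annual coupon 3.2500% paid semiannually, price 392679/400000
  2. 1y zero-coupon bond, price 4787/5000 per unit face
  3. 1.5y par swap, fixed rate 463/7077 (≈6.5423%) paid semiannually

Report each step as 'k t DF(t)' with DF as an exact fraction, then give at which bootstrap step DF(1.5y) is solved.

step 1 [0.5y] bond c/2=13/800: DF=(392679/400000 − 13/800·(0))/(1+13/800) = 483/500 ≈ 0.966000
step 2 [1y] zero: DF = P = 4787/5000 ≈ 0.957400
step 3 [1.5y] swap r/2=463/14154: DF=(1 − 463/14154·(0.966000+0.957400))/(1+463/14154) = 4537/5000 ≈ 0.907400

1 1/2 483/500
2 1 4787/5000
3 3/2 4537/5000
DF(1.5y) is solved at step 3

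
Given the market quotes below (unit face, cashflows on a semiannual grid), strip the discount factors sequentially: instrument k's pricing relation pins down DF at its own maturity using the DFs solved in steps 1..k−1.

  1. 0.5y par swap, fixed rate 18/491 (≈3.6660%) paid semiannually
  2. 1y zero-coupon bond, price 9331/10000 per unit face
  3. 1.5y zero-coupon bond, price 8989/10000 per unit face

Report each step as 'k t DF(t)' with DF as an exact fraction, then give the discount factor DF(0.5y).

step 1 [0.5y] swap r/2=9/491: DF=(1 − 9/491·(0))/(1+9/491) = 491/500 ≈ 0.982000
step 2 [1y] zero: DF = P = 9331/10000 ≈ 0.933100
step 3 [1.5y] zero: DF = P = 8989/10000 ≈ 0.898900

1 1/2 491/500
2 1 9331/10000
3 3/2 8989/10000
DF(0.5y) = 491/500 ≈ 0.982000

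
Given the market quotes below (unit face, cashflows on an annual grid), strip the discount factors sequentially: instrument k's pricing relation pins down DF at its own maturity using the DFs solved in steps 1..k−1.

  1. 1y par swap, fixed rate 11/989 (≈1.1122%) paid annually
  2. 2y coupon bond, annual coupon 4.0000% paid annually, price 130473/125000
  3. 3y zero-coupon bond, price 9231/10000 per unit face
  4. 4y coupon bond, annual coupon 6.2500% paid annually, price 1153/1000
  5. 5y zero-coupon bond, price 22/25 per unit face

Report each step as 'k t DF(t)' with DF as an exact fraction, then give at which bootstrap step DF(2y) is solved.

1 1 989/1000
2 2 1207/1250
3 3 9231/10000
4 4 9159/10000
5 5 22/25
DF(2y) is solved at step 2

step 1 [1y] swap r/1=11/989: DF=(1 − 11/989·(0))/(1+11/989) = 989/1000 ≈ 0.989000
step 2 [2y] bond c/1=1/25: DF=(130473/125000 − 1/25·(0.989000))/(1+1/25) = 1207/1250 ≈ 0.965600
step 3 [3y] zero: DF = P = 9231/10000 ≈ 0.923100
step 4 [4y] bond c/1=1/16: DF=(1153/1000 − 1/16·(0.989000+0.965600+0.923100))/(1+1/16) = 9159/10000 ≈ 0.915900
step 5 [5y] zero: DF = P = 22/25 ≈ 0.880000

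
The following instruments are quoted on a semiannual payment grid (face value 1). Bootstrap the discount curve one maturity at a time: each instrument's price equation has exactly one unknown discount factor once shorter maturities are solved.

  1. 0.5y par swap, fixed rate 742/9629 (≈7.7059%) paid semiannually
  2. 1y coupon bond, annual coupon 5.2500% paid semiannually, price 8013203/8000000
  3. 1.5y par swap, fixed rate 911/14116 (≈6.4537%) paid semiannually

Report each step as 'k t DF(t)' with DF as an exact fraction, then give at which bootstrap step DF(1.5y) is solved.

step 1 [0.5y] swap r/2=371/9629: DF=(1 − 371/9629·(0))/(1+371/9629) = 9629/10000 ≈ 0.962900
step 2 [1y] bond c/2=21/800: DF=(8013203/8000000 − 21/800·(0.962900))/(1+21/800) = 4757/5000 ≈ 0.951400
step 3 [1.5y] swap r/2=911/28232: DF=(1 − 911/28232·(0.962900+0.951400))/(1+911/28232) = 9089/10000 ≈ 0.908900

1 1/2 9629/10000
2 1 4757/5000
3 3/2 9089/10000
DF(1.5y) is solved at step 3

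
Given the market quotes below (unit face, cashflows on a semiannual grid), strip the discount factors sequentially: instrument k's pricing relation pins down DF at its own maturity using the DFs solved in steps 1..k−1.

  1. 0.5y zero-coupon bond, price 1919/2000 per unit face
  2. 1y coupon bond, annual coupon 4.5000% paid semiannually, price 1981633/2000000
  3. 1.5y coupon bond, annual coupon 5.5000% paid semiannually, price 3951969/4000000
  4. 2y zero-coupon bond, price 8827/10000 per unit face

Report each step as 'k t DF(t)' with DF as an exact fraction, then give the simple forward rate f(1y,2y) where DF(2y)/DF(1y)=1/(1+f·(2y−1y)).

step 1 [0.5y] zero: DF = P = 1919/2000 ≈ 0.959500
step 2 [1y] bond c/2=9/400: DF=(1981633/2000000 − 9/400·(0.959500))/(1+9/400) = 9479/10000 ≈ 0.947900
step 3 [1.5y] bond c/2=11/400: DF=(3951969/4000000 − 11/400·(0.959500+0.947900))/(1+11/400) = 1821/2000 ≈ 0.910500
step 4 [2y] zero: DF = P = 8827/10000 ≈ 0.882700

1 1/2 1919/2000
2 1 9479/10000
3 3/2 1821/2000
4 2 8827/10000
f(1y,2y) = ((9479/10000)/(8827/10000) − 1)/(1) = 652/8827 ≈ 7.3864%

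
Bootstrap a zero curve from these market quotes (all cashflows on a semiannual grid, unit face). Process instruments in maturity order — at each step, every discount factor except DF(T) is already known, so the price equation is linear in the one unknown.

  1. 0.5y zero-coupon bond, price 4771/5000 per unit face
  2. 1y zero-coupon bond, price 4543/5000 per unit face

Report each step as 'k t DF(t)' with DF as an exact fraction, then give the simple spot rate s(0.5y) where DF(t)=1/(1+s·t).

step 1 [0.5y] zero: DF = P = 4771/5000 ≈ 0.954200
step 2 [1y] zero: DF = P = 4543/5000 ≈ 0.908600

1 1/2 4771/5000
2 1 4543/5000
s(0.5y) = (1/(4771/5000) − 1)/(1/2) = 458/4771 ≈ 9.5997%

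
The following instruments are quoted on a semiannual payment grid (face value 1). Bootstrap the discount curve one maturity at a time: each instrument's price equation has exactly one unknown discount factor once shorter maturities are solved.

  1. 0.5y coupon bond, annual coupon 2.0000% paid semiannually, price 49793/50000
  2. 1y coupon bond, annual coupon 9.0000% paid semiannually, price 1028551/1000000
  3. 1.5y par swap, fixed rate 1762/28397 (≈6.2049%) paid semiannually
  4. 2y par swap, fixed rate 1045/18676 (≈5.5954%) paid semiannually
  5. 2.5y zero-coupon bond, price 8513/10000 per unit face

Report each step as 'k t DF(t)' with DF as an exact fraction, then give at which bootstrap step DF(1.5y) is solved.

1 1/2 493/500
2 1 4709/5000
3 3/2 9119/10000
4 2 1791/2000
5 5/2 8513/10000
DF(1.5y) is solved at step 3

step 1 [0.5y] bond c/2=1/100: DF=(49793/50000 − 1/100·(0))/(1+1/100) = 493/500 ≈ 0.986000
step 2 [1y] bond c/2=9/200: DF=(1028551/1000000 − 9/200·(0.986000))/(1+9/200) = 4709/5000 ≈ 0.941800
step 3 [1.5y] swap r/2=881/28397: DF=(1 − 881/28397·(0.986000+0.941800))/(1+881/28397) = 9119/10000 ≈ 0.911900
step 4 [2y] swap r/2=1045/37352: DF=(1 − 1045/37352·(0.986000+0.941800+0.911900))/(1+1045/37352) = 1791/2000 ≈ 0.895500
step 5 [2.5y] zero: DF = P = 8513/10000 ≈ 0.851300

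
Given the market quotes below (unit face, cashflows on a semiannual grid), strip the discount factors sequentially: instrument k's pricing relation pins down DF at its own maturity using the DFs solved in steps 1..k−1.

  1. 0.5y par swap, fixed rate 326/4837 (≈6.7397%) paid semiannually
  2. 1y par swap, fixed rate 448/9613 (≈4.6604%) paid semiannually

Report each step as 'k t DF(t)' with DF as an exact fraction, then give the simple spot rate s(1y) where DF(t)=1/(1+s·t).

1 1/2 4837/5000
2 1 597/625
s(1y) = (1/(597/625) − 1)/(1) = 28/597 ≈ 4.6901%

step 1 [0.5y] swap r/2=163/4837: DF=(1 − 163/4837·(0))/(1+163/4837) = 4837/5000 ≈ 0.967400
step 2 [1y] swap r/2=224/9613: DF=(1 − 224/9613·(0.967400))/(1+224/9613) = 597/625 ≈ 0.955200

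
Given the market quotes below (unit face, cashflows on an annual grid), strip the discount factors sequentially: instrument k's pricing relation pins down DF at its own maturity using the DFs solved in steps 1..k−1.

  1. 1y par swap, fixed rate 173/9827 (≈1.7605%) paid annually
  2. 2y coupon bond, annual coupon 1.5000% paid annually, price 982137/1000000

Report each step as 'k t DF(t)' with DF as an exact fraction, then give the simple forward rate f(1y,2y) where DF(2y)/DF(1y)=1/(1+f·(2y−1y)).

1 1 9827/10000
2 2 9531/10000
f(1y,2y) = ((9827/10000)/(9531/10000) − 1)/(1) = 296/9531 ≈ 3.1057%

step 1 [1y] swap r/1=173/9827: DF=(1 − 173/9827·(0))/(1+173/9827) = 9827/10000 ≈ 0.982700
step 2 [2y] bond c/1=3/200: DF=(982137/1000000 − 3/200·(0.982700))/(1+3/200) = 9531/10000 ≈ 0.953100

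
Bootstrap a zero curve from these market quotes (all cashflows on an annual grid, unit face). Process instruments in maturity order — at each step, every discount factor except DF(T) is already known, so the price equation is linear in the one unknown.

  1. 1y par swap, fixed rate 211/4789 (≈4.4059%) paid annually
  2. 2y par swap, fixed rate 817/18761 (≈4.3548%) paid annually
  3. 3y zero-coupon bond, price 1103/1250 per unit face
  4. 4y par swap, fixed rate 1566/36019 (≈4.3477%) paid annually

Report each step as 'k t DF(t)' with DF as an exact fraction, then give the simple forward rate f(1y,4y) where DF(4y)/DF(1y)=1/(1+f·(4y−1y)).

1 1 4789/5000
2 2 9183/10000
3 3 1103/1250
4 4 4217/5000
f(1y,4y) = ((4789/5000)/(4217/5000) − 1)/(3) = 572/12651 ≈ 4.5214%

step 1 [1y] swap r/1=211/4789: DF=(1 − 211/4789·(0))/(1+211/4789) = 4789/5000 ≈ 0.957800
step 2 [2y] swap r/1=817/18761: DF=(1 − 817/18761·(0.957800))/(1+817/18761) = 9183/10000 ≈ 0.918300
step 3 [3y] zero: DF = P = 1103/1250 ≈ 0.882400
step 4 [4y] swap r/1=1566/36019: DF=(1 − 1566/36019·(0.957800+0.918300+0.882400))/(1+1566/36019) = 4217/5000 ≈ 0.843400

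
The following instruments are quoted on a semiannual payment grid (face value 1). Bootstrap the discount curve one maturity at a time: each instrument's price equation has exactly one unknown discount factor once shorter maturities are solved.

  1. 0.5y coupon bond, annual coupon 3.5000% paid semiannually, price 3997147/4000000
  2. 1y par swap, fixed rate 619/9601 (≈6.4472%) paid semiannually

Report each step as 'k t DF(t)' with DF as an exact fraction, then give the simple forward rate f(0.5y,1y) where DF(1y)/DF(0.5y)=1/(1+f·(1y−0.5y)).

1 1/2 9821/10000
2 1 9381/10000
f(0.5y,1y) = ((9821/10000)/(9381/10000) − 1)/(1/2) = 880/9381 ≈ 9.3807%

step 1 [0.5y] bond c/2=7/400: DF=(3997147/4000000 − 7/400·(0))/(1+7/400) = 9821/10000 ≈ 0.982100
step 2 [1y] swap r/2=619/19202: DF=(1 − 619/19202·(0.982100))/(1+619/19202) = 9381/10000 ≈ 0.938100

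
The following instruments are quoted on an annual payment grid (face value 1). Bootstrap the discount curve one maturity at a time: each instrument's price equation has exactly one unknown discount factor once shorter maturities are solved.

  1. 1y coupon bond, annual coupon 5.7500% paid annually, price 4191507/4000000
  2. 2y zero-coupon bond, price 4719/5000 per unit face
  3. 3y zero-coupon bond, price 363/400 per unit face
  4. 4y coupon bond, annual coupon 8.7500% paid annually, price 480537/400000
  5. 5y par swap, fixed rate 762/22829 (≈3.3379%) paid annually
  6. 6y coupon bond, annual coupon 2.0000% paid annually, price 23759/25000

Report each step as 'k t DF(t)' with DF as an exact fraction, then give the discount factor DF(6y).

step 1 [1y] bond c/1=23/400: DF=(4191507/4000000 − 23/400·(0))/(1+23/400) = 9909/10000 ≈ 0.990900
step 2 [2y] zero: DF = P = 4719/5000 ≈ 0.943800
step 3 [3y] zero: DF = P = 363/400 ≈ 0.907500
step 4 [4y] bond c/1=7/80: DF=(480537/400000 − 7/80·(0.990900+0.943800+0.907500))/(1+7/80) = 219/250 ≈ 0.876000
step 5 [5y] swap r/1=762/22829: DF=(1 − 762/22829·(0.990900+0.943800+0.907500+0.876000))/(1+762/22829) = 2119/2500 ≈ 0.847600
step 6 [6y] bond c/1=1/50: DF=(23759/25000 − 1/50·(0.990900+0.943800+0.907500+0.876000+0.847600))/(1+1/50) = 4211/5000 ≈ 0.842200

1 1 9909/10000
2 2 4719/5000
3 3 363/400
4 4 219/250
5 5 2119/2500
6 6 4211/5000
DF(6y) = 4211/5000 ≈ 0.842200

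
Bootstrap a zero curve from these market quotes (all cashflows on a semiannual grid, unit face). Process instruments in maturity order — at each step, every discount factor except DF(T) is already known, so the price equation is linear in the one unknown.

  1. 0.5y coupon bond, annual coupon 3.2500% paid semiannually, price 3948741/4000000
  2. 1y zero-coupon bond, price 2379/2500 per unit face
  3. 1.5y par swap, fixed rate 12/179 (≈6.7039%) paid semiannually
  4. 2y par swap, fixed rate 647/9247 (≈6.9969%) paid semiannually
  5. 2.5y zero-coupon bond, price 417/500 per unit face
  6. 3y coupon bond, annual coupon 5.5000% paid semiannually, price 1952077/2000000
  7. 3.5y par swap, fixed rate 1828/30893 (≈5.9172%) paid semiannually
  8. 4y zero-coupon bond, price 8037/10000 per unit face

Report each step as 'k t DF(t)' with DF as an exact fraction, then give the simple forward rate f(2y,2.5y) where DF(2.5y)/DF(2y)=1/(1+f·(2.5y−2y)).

1 1/2 4857/5000
2 1 2379/2500
3 3/2 2263/2500
4 2 4353/5000
5 5/2 417/500
6 3 4143/5000
7 7/2 2043/2500
8 4 8037/10000
f(2y,2.5y) = ((4353/5000)/(417/500) − 1)/(1/2) = 61/695 ≈ 8.7770%

step 1 [0.5y] bond c/2=13/800: DF=(3948741/4000000 − 13/800·(0))/(1+13/800) = 4857/5000 ≈ 0.971400
step 2 [1y] zero: DF = P = 2379/2500 ≈ 0.951600
step 3 [1.5y] swap r/2=6/179: DF=(1 − 6/179·(0.971400+0.951600))/(1+6/179) = 2263/2500 ≈ 0.905200
step 4 [2y] swap r/2=647/18494: DF=(1 − 647/18494·(0.971400+0.951600+0.905200))/(1+647/18494) = 4353/5000 ≈ 0.870600
step 5 [2.5y] zero: DF = P = 417/500 ≈ 0.834000
step 6 [3y] bond c/2=11/400: DF=(1952077/2000000 − 11/400·(0.971400+0.951600+0.905200+0.870600+0.834000))/(1+11/400) = 4143/5000 ≈ 0.828600
step 7 [3.5y] swap r/2=914/30893: DF=(1 − 914/30893·(0.971400+0.951600+0.905200+0.870600+0.834000+0.828600))/(1+914/30893) = 2043/2500 ≈ 0.817200
step 8 [4y] zero: DF = P = 8037/10000 ≈ 0.803700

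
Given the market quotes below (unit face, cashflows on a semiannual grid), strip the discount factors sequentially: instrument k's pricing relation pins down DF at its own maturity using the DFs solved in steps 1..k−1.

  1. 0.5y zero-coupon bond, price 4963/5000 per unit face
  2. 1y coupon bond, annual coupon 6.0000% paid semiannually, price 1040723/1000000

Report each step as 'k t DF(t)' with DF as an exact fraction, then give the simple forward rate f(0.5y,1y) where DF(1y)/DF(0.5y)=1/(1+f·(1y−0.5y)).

1 1/2 4963/5000
2 1 1963/2000
f(0.5y,1y) = ((4963/5000)/(1963/2000) − 1)/(1/2) = 222/9815 ≈ 2.2618%

step 1 [0.5y] zero: DF = P = 4963/5000 ≈ 0.992600
step 2 [1y] bond c/2=3/100: DF=(1040723/1000000 − 3/100·(0.992600))/(1+3/100) = 1963/2000 ≈ 0.981500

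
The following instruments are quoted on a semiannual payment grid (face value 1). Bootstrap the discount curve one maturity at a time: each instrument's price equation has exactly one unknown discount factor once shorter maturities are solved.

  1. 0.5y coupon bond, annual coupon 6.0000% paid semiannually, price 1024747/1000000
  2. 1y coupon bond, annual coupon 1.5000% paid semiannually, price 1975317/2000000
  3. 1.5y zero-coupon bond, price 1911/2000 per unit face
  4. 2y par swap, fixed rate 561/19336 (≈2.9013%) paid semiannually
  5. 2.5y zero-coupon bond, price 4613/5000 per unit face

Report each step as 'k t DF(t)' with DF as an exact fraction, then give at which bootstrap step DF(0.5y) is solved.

step 1 [0.5y] bond c/2=3/100: DF=(1024747/1000000 − 3/100·(0))/(1+3/100) = 9949/10000 ≈ 0.994900
step 2 [1y] bond c/2=3/400: DF=(1975317/2000000 − 3/400·(0.994900))/(1+3/400) = 9729/10000 ≈ 0.972900
step 3 [1.5y] zero: DF = P = 1911/2000 ≈ 0.955500
step 4 [2y] swap r/2=561/38672: DF=(1 − 561/38672·(0.994900+0.972900+0.955500))/(1+561/38672) = 9439/10000 ≈ 0.943900
step 5 [2.5y] zero: DF = P = 4613/5000 ≈ 0.922600

1 1/2 9949/10000
2 1 9729/10000
3 3/2 1911/2000
4 2 9439/10000
5 5/2 4613/5000
DF(0.5y) is solved at step 1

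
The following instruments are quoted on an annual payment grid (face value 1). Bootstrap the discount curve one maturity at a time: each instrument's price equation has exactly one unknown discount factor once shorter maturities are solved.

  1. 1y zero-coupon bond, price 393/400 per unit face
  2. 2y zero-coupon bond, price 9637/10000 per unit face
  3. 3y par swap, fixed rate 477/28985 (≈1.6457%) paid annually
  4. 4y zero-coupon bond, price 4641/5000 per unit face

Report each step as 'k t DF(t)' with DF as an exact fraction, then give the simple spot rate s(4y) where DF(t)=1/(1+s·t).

1 1 393/400
2 2 9637/10000
3 3 9523/10000
4 4 4641/5000
s(4y) = (1/(4641/5000) − 1)/(4) = 359/18564 ≈ 1.9339%

step 1 [1y] zero: DF = P = 393/400 ≈ 0.982500
step 2 [2y] zero: DF = P = 9637/10000 ≈ 0.963700
step 3 [3y] swap r/1=477/28985: DF=(1 − 477/28985·(0.982500+0.963700))/(1+477/28985) = 9523/10000 ≈ 0.952300
step 4 [4y] zero: DF = P = 4641/5000 ≈ 0.928200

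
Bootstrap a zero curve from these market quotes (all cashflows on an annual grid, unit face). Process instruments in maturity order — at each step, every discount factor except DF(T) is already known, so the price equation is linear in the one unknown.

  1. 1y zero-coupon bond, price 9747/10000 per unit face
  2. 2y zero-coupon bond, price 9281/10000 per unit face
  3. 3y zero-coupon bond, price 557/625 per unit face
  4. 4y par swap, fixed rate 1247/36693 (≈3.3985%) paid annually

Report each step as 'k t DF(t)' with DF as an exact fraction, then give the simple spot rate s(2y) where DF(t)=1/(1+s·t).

1 1 9747/10000
2 2 9281/10000
3 3 557/625
4 4 8753/10000
s(2y) = (1/(9281/10000) − 1)/(2) = 719/18562 ≈ 3.8735%

step 1 [1y] zero: DF = P = 9747/10000 ≈ 0.974700
step 2 [2y] zero: DF = P = 9281/10000 ≈ 0.928100
step 3 [3y] zero: DF = P = 557/625 ≈ 0.891200
step 4 [4y] swap r/1=1247/36693: DF=(1 − 1247/36693·(0.974700+0.928100+0.891200))/(1+1247/36693) = 8753/10000 ≈ 0.875300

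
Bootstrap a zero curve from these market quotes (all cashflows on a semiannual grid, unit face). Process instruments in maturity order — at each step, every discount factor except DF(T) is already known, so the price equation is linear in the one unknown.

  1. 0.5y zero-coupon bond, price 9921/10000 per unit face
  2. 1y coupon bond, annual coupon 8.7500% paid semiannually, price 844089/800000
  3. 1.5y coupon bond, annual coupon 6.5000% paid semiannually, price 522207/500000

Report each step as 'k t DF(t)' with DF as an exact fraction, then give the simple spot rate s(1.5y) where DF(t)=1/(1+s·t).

step 1 [0.5y] zero: DF = P = 9921/10000 ≈ 0.992100
step 2 [1y] bond c/2=7/160: DF=(844089/800000 − 7/160·(0.992100))/(1+7/160) = 9693/10000 ≈ 0.969300
step 3 [1.5y] bond c/2=13/400: DF=(522207/500000 − 13/400·(0.992100+0.969300))/(1+13/400) = 4749/5000 ≈ 0.949800

1 1/2 9921/10000
2 1 9693/10000
3 3/2 4749/5000
s(1.5y) = (1/(4749/5000) − 1)/(3/2) = 502/14247 ≈ 3.5235%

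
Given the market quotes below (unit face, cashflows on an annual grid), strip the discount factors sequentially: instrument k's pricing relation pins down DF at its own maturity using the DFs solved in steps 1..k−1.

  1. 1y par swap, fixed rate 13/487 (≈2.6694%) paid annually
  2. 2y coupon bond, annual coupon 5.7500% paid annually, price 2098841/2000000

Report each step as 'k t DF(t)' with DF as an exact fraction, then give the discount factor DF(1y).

1 1 487/500
2 2 4697/5000
DF(1y) = 487/500 ≈ 0.974000

step 1 [1y] swap r/1=13/487: DF=(1 − 13/487·(0))/(1+13/487) = 487/500 ≈ 0.974000
step 2 [2y] bond c/1=23/400: DF=(2098841/2000000 − 23/400·(0.974000))/(1+23/400) = 4697/5000 ≈ 0.939400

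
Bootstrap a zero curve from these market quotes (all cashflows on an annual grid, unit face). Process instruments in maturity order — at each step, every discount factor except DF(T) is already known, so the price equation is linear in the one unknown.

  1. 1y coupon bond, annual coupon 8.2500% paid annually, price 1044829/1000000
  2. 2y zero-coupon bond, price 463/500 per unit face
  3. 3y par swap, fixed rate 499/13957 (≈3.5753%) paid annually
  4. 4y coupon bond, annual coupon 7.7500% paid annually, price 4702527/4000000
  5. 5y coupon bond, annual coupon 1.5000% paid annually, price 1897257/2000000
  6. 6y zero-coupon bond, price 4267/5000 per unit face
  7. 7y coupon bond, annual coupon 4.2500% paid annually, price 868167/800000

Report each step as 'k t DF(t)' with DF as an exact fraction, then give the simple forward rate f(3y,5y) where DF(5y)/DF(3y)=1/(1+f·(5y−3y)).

step 1 [1y] bond c/1=33/400: DF=(1044829/1000000 − 33/400·(0))/(1+33/400) = 2413/2500 ≈ 0.965200
step 2 [2y] zero: DF = P = 463/500 ≈ 0.926000
step 3 [3y] swap r/1=499/13957: DF=(1 − 499/13957·(0.965200+0.926000))/(1+499/13957) = 4501/5000 ≈ 0.900200
step 4 [4y] bond c/1=31/400: DF=(4702527/4000000 − 31/400·(0.965200+0.926000+0.900200))/(1+31/400) = 8903/10000 ≈ 0.890300
step 5 [5y] bond c/1=3/200: DF=(1897257/2000000 − 3/200·(0.965200+0.926000+0.900200+0.890300))/(1+3/200) = 4401/5000 ≈ 0.880200
step 6 [6y] zero: DF = P = 4267/5000 ≈ 0.853400
step 7 [7y] bond c/1=17/400: DF=(868167/800000 − 17/400·(0.965200+0.926000+0.900200+0.890300+0.880200+0.853400))/(1+17/400) = 4101/5000 ≈ 0.820200

1 1 2413/2500
2 2 463/500
3 3 4501/5000
4 4 8903/10000
5 5 4401/5000
6 6 4267/5000
7 7 4101/5000
f(3y,5y) = ((4501/5000)/(4401/5000) − 1)/(2) = 50/4401 ≈ 1.1361%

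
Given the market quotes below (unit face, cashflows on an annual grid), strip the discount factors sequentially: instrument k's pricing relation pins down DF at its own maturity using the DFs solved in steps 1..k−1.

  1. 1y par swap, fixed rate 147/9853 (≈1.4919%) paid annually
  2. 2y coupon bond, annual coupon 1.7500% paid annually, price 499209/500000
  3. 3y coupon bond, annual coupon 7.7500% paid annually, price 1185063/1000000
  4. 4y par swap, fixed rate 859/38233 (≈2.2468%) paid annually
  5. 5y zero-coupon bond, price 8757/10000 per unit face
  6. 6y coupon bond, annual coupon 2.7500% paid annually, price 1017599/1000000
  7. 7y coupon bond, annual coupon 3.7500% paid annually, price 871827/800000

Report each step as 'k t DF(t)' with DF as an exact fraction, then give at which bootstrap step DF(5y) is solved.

step 1 [1y] swap r/1=147/9853: DF=(1 − 147/9853·(0))/(1+147/9853) = 9853/10000 ≈ 0.985300
step 2 [2y] bond c/1=7/400: DF=(499209/500000 − 7/400·(0.985300))/(1+7/400) = 9643/10000 ≈ 0.964300
step 3 [3y] bond c/1=31/400: DF=(1185063/1000000 − 31/400·(0.985300+0.964300))/(1+31/400) = 2399/2500 ≈ 0.959600
step 4 [4y] swap r/1=859/38233: DF=(1 − 859/38233·(0.985300+0.964300+0.959600))/(1+859/38233) = 9141/10000 ≈ 0.914100
step 5 [5y] zero: DF = P = 8757/10000 ≈ 0.875700
step 6 [6y] bond c/1=11/400: DF=(1017599/1000000 − 11/400·(0.985300+0.964300+0.959600+0.914100+0.875700))/(1+11/400) = 4323/5000 ≈ 0.864600
step 7 [7y] bond c/1=3/80: DF=(871827/800000 − 3/80·(0.985300+0.964300+0.959600+0.914100+0.875700+0.864600))/(1+3/80) = 8493/10000 ≈ 0.849300

1 1 9853/10000
2 2 9643/10000
3 3 2399/2500
4 4 9141/10000
5 5 8757/10000
6 6 4323/5000
7 7 8493/10000
DF(5y) is solved at step 5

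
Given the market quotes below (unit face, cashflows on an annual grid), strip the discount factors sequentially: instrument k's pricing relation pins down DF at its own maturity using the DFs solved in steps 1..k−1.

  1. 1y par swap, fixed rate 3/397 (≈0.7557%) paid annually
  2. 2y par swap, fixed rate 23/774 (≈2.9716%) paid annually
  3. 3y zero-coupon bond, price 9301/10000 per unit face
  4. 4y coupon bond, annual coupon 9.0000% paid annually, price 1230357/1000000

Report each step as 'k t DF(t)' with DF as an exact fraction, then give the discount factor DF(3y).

1 1 397/400
2 2 377/400
3 3 9301/10000
4 4 4461/5000
DF(3y) = 9301/10000 ≈ 0.930100

step 1 [1y] swap r/1=3/397: DF=(1 − 3/397·(0))/(1+3/397) = 397/400 ≈ 0.992500
step 2 [2y] swap r/1=23/774: DF=(1 − 23/774·(0.992500))/(1+23/774) = 377/400 ≈ 0.942500
step 3 [3y] zero: DF = P = 9301/10000 ≈ 0.930100
step 4 [4y] bond c/1=9/100: DF=(1230357/1000000 − 9/100·(0.992500+0.942500+0.930100))/(1+9/100) = 4461/5000 ≈ 0.892200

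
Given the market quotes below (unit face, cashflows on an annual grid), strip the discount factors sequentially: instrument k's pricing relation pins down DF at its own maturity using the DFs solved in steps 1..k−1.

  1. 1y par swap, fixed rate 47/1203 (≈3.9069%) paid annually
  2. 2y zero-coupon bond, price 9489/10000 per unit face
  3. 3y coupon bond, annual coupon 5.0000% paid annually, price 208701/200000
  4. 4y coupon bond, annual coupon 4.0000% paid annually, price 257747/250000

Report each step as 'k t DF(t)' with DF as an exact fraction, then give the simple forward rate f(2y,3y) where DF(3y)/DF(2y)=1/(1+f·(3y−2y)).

step 1 [1y] swap r/1=47/1203: DF=(1 − 47/1203·(0))/(1+47/1203) = 1203/1250 ≈ 0.962400
step 2 [2y] zero: DF = P = 9489/10000 ≈ 0.948900
step 3 [3y] bond c/1=1/20: DF=(208701/200000 − 1/20·(0.962400+0.948900))/(1+1/20) = 2257/2500 ≈ 0.902800
step 4 [4y] bond c/1=1/25: DF=(257747/250000 − 1/25·(0.962400+0.948900+0.902800))/(1+1/25) = 8831/10000 ≈ 0.883100

1 1 1203/1250
2 2 9489/10000
3 3 2257/2500
4 4 8831/10000
f(2y,3y) = ((9489/10000)/(2257/2500) − 1)/(1) = 461/9028 ≈ 5.1063%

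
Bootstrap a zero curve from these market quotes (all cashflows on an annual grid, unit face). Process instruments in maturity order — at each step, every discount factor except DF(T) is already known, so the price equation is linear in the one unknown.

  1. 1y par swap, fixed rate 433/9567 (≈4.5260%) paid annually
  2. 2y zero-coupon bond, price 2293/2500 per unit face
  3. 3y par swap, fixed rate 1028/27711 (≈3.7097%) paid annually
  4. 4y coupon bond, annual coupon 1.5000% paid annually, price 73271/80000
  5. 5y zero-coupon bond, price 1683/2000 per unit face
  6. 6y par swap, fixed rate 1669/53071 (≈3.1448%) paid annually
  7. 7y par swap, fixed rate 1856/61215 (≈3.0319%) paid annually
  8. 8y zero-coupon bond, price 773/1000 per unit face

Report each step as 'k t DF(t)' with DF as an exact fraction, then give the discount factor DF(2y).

1 1 9567/10000
2 2 2293/2500
3 3 2243/2500
4 4 4307/5000
5 5 1683/2000
6 6 8331/10000
7 7 509/625
8 8 773/1000
DF(2y) = 2293/2500 ≈ 0.917200

step 1 [1y] swap r/1=433/9567: DF=(1 − 433/9567·(0))/(1+433/9567) = 9567/10000 ≈ 0.956700
step 2 [2y] zero: DF = P = 2293/2500 ≈ 0.917200
step 3 [3y] swap r/1=1028/27711: DF=(1 − 1028/27711·(0.956700+0.917200))/(1+1028/27711) = 2243/2500 ≈ 0.897200
step 4 [4y] bond c/1=3/200: DF=(73271/80000 − 3/200·(0.956700+0.917200+0.897200))/(1+3/200) = 4307/5000 ≈ 0.861400
step 5 [5y] zero: DF = P = 1683/2000 ≈ 0.841500
step 6 [6y] swap r/1=1669/53071: DF=(1 − 1669/53071·(0.956700+0.917200+0.897200+0.861400+0.841500))/(1+1669/53071) = 8331/10000 ≈ 0.833100
step 7 [7y] swap r/1=1856/61215: DF=(1 − 1856/61215·(0.956700+0.917200+0.897200+0.861400+0.841500+0.833100))/(1+1856/61215) = 509/625 ≈ 0.814400
step 8 [8y] zero: DF = P = 773/1000 ≈ 0.773000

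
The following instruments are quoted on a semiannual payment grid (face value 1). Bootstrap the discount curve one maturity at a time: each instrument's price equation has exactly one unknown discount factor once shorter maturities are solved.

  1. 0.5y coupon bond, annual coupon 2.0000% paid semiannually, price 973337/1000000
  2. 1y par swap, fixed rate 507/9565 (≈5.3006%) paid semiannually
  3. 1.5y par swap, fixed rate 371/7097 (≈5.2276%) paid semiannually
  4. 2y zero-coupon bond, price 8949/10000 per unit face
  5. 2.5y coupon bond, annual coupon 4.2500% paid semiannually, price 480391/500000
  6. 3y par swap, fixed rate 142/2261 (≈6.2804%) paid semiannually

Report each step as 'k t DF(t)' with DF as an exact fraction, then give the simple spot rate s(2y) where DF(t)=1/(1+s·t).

1 1/2 9637/10000
2 1 9493/10000
3 3/2 4629/5000
4 2 8949/10000
5 5/2 8631/10000
6 3 1037/1250
s(2y) = (1/(8949/10000) − 1)/(2) = 1051/17898 ≈ 5.8722%

step 1 [0.5y] bond c/2=1/100: DF=(973337/1000000 − 1/100·(0))/(1+1/100) = 9637/10000 ≈ 0.963700
step 2 [1y] swap r/2=507/19130: DF=(1 − 507/19130·(0.963700))/(1+507/19130) = 9493/10000 ≈ 0.949300
step 3 [1.5y] swap r/2=371/14194: DF=(1 − 371/14194·(0.963700+0.949300))/(1+371/14194) = 4629/5000 ≈ 0.925800
step 4 [2y] zero: DF = P = 8949/10000 ≈ 0.894900
step 5 [2.5y] bond c/2=17/800: DF=(480391/500000 − 17/800·(0.963700+0.949300+0.925800+0.894900))/(1+17/800) = 8631/10000 ≈ 0.863100
step 6 [3y] swap r/2=71/2261: DF=(1 − 71/2261·(0.963700+0.949300+0.925800+0.894900+0.863100))/(1+71/2261) = 1037/1250 ≈ 0.829600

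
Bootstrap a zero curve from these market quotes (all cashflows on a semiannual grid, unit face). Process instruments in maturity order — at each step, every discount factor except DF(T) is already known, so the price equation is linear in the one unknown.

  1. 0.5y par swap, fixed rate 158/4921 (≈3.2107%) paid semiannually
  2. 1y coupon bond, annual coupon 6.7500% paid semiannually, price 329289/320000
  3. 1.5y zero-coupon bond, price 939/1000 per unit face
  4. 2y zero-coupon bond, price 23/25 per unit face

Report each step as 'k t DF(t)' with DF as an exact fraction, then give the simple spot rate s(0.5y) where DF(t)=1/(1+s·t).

step 1 [0.5y] swap r/2=79/4921: DF=(1 − 79/4921·(0))/(1+79/4921) = 4921/5000 ≈ 0.984200
step 2 [1y] bond c/2=27/800: DF=(329289/320000 − 27/800·(0.984200))/(1+27/800) = 9633/10000 ≈ 0.963300
step 3 [1.5y] zero: DF = P = 939/1000 ≈ 0.939000
step 4 [2y] zero: DF = P = 23/25 ≈ 0.920000

1 1/2 4921/5000
2 1 9633/10000
3 3/2 939/1000
4 2 23/25
s(0.5y) = (1/(4921/5000) − 1)/(1/2) = 158/4921 ≈ 3.2107%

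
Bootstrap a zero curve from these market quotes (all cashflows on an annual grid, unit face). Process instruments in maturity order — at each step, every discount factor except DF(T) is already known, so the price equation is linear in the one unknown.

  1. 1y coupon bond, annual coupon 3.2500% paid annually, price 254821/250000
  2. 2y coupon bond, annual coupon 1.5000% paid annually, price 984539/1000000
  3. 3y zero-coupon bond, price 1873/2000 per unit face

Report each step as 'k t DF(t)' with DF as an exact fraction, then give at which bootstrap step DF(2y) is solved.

step 1 [1y] bond c/1=13/400: DF=(254821/250000 − 13/400·(0))/(1+13/400) = 617/625 ≈ 0.987200
step 2 [2y] bond c/1=3/200: DF=(984539/1000000 − 3/200·(0.987200))/(1+3/200) = 4777/5000 ≈ 0.955400
step 3 [3y] zero: DF = P = 1873/2000 ≈ 0.936500

1 1 617/625
2 2 4777/5000
3 3 1873/2000
DF(2y) is solved at step 2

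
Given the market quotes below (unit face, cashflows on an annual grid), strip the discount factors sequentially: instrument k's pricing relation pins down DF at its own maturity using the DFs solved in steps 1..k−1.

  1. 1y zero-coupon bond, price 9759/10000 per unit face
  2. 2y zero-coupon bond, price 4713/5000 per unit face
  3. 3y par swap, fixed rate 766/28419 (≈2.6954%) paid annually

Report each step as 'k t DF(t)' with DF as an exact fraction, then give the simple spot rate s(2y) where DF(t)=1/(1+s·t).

1 1 9759/10000
2 2 4713/5000
3 3 4617/5000
s(2y) = (1/(4713/5000) − 1)/(2) = 287/9426 ≈ 3.0448%

step 1 [1y] zero: DF = P = 9759/10000 ≈ 0.975900
step 2 [2y] zero: DF = P = 4713/5000 ≈ 0.942600
step 3 [3y] swap r/1=766/28419: DF=(1 − 766/28419·(0.975900+0.942600))/(1+766/28419) = 4617/5000 ≈ 0.923400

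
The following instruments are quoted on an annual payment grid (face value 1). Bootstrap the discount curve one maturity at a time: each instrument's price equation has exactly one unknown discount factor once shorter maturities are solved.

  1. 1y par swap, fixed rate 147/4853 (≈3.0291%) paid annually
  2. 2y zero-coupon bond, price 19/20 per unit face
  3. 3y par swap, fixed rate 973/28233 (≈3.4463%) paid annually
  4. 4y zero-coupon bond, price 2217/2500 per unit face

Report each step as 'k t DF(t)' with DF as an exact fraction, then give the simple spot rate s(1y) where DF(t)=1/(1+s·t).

1 1 4853/5000
2 2 19/20
3 3 9027/10000
4 4 2217/2500
s(1y) = (1/(4853/5000) − 1)/(1) = 147/4853 ≈ 3.0291%

step 1 [1y] swap r/1=147/4853: DF=(1 − 147/4853·(0))/(1+147/4853) = 4853/5000 ≈ 0.970600
step 2 [2y] zero: DF = P = 19/20 ≈ 0.950000
step 3 [3y] swap r/1=973/28233: DF=(1 − 973/28233·(0.970600+0.950000))/(1+973/28233) = 9027/10000 ≈ 0.902700
step 4 [4y] zero: DF = P = 2217/2500 ≈ 0.886800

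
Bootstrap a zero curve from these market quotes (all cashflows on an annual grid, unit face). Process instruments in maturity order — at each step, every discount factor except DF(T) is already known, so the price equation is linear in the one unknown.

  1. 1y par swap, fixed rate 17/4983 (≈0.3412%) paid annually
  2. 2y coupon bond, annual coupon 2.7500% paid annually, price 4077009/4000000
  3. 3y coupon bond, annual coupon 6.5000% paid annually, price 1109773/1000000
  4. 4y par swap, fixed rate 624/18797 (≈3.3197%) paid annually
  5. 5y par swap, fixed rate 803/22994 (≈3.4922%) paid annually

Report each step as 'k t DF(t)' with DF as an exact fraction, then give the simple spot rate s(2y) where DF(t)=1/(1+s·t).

step 1 [1y] swap r/1=17/4983: DF=(1 − 17/4983·(0))/(1+17/4983) = 4983/5000 ≈ 0.996600
step 2 [2y] bond c/1=11/400: DF=(4077009/4000000 − 11/400·(0.996600))/(1+11/400) = 9653/10000 ≈ 0.965300
step 3 [3y] bond c/1=13/200: DF=(1109773/1000000 − 13/200·(0.996600+0.965300))/(1+13/200) = 9223/10000 ≈ 0.922300
step 4 [4y] swap r/1=624/18797: DF=(1 − 624/18797·(0.996600+0.965300+0.922300))/(1+624/18797) = 547/625 ≈ 0.875200
step 5 [5y] swap r/1=803/22994: DF=(1 − 803/22994·(0.996600+0.965300+0.922300+0.875200))/(1+803/22994) = 4197/5000 ≈ 0.839400

1 1 4983/5000
2 2 9653/10000
3 3 9223/10000
4 4 547/625
5 5 4197/5000
s(2y) = (1/(9653/10000) − 1)/(2) = 347/19306 ≈ 1.7974%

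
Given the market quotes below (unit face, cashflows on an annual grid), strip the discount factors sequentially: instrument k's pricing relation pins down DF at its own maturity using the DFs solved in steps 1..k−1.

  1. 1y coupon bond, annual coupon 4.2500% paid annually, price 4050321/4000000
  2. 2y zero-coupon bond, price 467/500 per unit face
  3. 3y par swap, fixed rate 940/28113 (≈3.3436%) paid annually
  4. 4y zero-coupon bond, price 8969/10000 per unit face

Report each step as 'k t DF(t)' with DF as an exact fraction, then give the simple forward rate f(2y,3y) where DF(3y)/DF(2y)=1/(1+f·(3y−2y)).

1 1 9713/10000
2 2 467/500
3 3 453/500
4 4 8969/10000
f(2y,3y) = ((467/500)/(453/500) − 1)/(1) = 14/453 ≈ 3.0905%

step 1 [1y] bond c/1=17/400: DF=(4050321/4000000 − 17/400·(0))/(1+17/400) = 9713/10000 ≈ 0.971300
step 2 [2y] zero: DF = P = 467/500 ≈ 0.934000
step 3 [3y] swap r/1=940/28113: DF=(1 − 940/28113·(0.971300+0.934000))/(1+940/28113) = 453/500 ≈ 0.906000
step 4 [4y] zero: DF = P = 8969/10000 ≈ 0.896900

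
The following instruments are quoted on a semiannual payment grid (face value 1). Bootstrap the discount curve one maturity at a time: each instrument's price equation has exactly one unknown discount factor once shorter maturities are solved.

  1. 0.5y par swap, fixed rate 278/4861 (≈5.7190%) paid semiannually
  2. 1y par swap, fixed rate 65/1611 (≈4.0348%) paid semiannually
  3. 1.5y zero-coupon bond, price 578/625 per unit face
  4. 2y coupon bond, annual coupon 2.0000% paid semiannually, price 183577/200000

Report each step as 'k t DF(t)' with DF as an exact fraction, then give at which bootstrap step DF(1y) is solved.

step 1 [0.5y] swap r/2=139/4861: DF=(1 − 139/4861·(0))/(1+139/4861) = 4861/5000 ≈ 0.972200
step 2 [1y] swap r/2=65/3222: DF=(1 − 65/3222·(0.972200))/(1+65/3222) = 961/1000 ≈ 0.961000
step 3 [1.5y] zero: DF = P = 578/625 ≈ 0.924800
step 4 [2y] bond c/2=1/100: DF=(183577/200000 − 1/100·(0.972200+0.961000+0.924800))/(1+1/100) = 1761/2000 ≈ 0.880500

1 1/2 4861/5000
2 1 961/1000
3 3/2 578/625
4 2 1761/2000
DF(1y) is solved at step 2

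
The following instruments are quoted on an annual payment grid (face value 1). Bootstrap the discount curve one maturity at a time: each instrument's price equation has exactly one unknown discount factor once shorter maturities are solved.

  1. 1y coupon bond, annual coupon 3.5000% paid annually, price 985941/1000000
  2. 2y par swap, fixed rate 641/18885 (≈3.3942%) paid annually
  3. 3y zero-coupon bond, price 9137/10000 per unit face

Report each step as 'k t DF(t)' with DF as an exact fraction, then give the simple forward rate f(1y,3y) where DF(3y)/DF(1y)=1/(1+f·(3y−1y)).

step 1 [1y] bond c/1=7/200: DF=(985941/1000000 − 7/200·(0))/(1+7/200) = 4763/5000 ≈ 0.952600
step 2 [2y] swap r/1=641/18885: DF=(1 − 641/18885·(0.952600))/(1+641/18885) = 9359/10000 ≈ 0.935900
step 3 [3y] zero: DF = P = 9137/10000 ≈ 0.913700

1 1 4763/5000
2 2 9359/10000
3 3 9137/10000
f(1y,3y) = ((4763/5000)/(9137/10000) − 1)/(2) = 389/18274 ≈ 2.1287%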